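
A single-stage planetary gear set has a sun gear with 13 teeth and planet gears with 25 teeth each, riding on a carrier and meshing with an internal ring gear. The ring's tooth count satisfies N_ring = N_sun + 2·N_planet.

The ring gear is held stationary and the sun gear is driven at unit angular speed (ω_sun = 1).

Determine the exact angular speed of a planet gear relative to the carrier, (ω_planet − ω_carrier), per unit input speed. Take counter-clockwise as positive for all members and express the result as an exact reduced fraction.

N_ring = 13 + 2·25 = 63
13(ω_s−ω_c) = −63(ω_r−ω_c),  ω_r=0, ω_s=1
13(1−ω_c) = −63(0−ω_c)  ⇒  76ω_c = 13  ⇒  ω_c = 13/76
sun–planet: 13·(1−13/76) = −25·(ω_p−ω_c)  ⇒  ω_p−ω_c = −(13/25)·(63/76) = -819/1900

-819/1900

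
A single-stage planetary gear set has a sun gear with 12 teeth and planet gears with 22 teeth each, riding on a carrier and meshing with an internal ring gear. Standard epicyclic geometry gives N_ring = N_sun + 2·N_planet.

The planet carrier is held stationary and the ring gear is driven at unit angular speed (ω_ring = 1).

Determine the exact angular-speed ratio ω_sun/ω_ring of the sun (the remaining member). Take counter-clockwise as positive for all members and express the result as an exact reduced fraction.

-14/3

N_ring = 12 + 2·22 = 56
12(ω_s−ω_c) = −56(ω_r−ω_c),  ω_c=0, ω_r=1
ω_s = 0 − (56/12)(1−0) = -14/3
ω_s/ω_r = -14/3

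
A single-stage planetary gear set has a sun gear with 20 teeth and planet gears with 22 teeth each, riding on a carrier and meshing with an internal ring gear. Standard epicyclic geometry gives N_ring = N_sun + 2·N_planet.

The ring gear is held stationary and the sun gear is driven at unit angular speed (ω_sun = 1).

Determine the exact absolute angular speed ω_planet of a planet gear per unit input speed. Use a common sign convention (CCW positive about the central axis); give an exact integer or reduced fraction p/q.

-5/11

N_ring = 20 + 2·22 = 64
20(ω_s−ω_c) = −64(ω_r−ω_c),  ω_r=0, ω_s=1
20(1−ω_c) = −64(0−ω_c)  ⇒  84ω_c = 20  ⇒  ω_c = 5/21
sun–planet: 20·(1−5/21) = −22·(ω_p−ω_c)  ⇒  ω_p−ω_c = −(20/22)·(16/21) = -160/231
ω_p = 5/21 − 160/231 = -5/11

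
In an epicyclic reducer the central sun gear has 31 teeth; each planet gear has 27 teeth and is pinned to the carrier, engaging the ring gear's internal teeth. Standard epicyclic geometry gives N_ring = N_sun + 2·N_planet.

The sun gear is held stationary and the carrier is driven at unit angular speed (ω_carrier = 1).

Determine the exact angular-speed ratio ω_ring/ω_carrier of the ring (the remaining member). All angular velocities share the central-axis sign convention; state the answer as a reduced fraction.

116/85

N_ring = 31 + 2·27 = 85
31(ω_s−ω_c) = −85(ω_r−ω_c),  ω_s=0, ω_c=1
ω_r = 1 − (31/85)(0−1) = 116/85
ω_r/ω_c = 116/85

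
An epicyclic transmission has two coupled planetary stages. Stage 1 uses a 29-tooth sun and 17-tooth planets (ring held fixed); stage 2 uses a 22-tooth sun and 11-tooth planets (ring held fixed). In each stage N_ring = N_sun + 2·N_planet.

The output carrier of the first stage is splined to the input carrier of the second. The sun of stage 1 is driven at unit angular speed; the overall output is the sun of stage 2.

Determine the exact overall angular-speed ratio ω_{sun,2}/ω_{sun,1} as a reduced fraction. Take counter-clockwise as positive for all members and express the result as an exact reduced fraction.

87/92

Stage 1: N_ring = 29 + 2·17 = 63
Stage 1: 29(ω_s−ω_c) = −63(ω_r−ω_c),  ω_r=0, ω_s=1
Stage 1: 29(1−ω_c) = −63(0−ω_c)  ⇒  92ω_c = 29  ⇒  ω_c = 29/92
  ⇒ ω_c¹/ω_s¹ = 29/92
Stage 2: N_ring = 22 + 2·11 = 44
Stage 2: 22(ω_s−ω_c) = −44(ω_r−ω_c),  ω_r=0, ω_c=1
Stage 2: ω_s = 1 − (44/22)(0−1) = 3
  ⇒ ω_s²/ω_c² = 3
Coupling ω_c² = ω_c¹ ⇒ overall = 29/92 × 3 = 87/92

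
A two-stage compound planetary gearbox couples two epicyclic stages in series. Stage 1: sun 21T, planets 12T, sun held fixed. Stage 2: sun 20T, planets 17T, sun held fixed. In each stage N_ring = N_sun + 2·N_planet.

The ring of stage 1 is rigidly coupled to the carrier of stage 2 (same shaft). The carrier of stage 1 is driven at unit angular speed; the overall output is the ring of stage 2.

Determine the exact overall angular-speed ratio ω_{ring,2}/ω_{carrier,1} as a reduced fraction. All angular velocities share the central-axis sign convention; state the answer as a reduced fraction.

Stage 1: N_ring = 21 + 2·12 = 45
Stage 1: 21(ω_s−ω_c) = −45(ω_r−ω_c),  ω_s=0, ω_c=1
Stage 1: ω_r = 1 − (21/45)(0−1) = 22/15
  ⇒ ω_r¹/ω_c¹ = 22/15
Stage 2: N_ring = 20 + 2·17 = 54
Stage 2: 20(ω_s−ω_c) = −54(ω_r−ω_c),  ω_s=0, ω_c=1
Stage 2: ω_r = 1 − (20/54)(0−1) = 37/27
  ⇒ ω_r²/ω_c² = 37/27
Coupling ω_c² = ω_r¹ ⇒ overall = 22/15 × 37/27 = 814/405

814/405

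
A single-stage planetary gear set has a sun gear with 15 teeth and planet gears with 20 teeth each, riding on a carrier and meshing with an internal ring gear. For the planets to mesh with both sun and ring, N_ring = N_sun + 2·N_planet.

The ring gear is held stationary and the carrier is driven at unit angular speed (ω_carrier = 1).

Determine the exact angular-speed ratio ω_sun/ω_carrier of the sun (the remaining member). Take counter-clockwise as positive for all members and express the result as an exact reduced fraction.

14/3

N_ring = 15 + 2·20 = 55
15(ω_s−ω_c) = −55(ω_r−ω_c),  ω_r=0, ω_c=1
ω_s = 1 − (55/15)(0−1) = 14/3
ω_s/ω_c = 14/3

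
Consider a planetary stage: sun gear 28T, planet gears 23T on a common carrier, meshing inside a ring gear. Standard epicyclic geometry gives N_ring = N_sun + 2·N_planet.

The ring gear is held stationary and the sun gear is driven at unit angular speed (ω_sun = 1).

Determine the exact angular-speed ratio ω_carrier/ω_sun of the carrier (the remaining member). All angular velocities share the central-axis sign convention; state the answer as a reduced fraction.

14/51

N_ring = 28 + 2·23 = 74
28(ω_s−ω_c) = −74(ω_r−ω_c),  ω_r=0, ω_s=1
28(1−ω_c) = −74(0−ω_c)  ⇒  102ω_c = 28  ⇒  ω_c = 14/51
ω_c/ω_s = 14/51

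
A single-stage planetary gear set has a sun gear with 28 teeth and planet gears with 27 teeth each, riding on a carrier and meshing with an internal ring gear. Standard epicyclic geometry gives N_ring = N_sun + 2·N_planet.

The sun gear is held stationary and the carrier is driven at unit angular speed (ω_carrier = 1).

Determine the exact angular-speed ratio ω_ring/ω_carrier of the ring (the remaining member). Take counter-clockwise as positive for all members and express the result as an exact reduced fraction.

55/41

N_ring = 28 + 2·27 = 82
28(ω_s−ω_c) = −82(ω_r−ω_c),  ω_s=0, ω_c=1
ω_r = 1 − (28/82)(0−1) = 55/41
ω_r/ω_c = 55/41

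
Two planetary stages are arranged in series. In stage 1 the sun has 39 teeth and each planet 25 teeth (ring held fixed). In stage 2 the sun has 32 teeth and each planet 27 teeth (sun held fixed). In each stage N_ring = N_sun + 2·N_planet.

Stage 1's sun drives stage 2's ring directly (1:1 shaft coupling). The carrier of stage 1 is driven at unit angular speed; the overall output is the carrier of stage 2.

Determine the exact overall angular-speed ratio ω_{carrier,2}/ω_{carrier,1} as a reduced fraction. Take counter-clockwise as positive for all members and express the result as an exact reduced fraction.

Stage 1: N_ring = 39 + 2·25 = 89
Stage 1: 39(ω_s−ω_c) = −89(ω_r−ω_c),  ω_r=0, ω_c=1
Stage 1: ω_s = 1 − (89/39)(0−1) = 128/39
  ⇒ ω_s¹/ω_c¹ = 128/39
Stage 2: N_ring = 32 + 2·27 = 86
Stage 2: 32(ω_s−ω_c) = −86(ω_r−ω_c),  ω_s=0, ω_r=1
Stage 2: 32(0−ω_c) = −86(1−ω_c)  ⇒  118ω_c = 86  ⇒  ω_c = 43/59
  ⇒ ω_c²/ω_r² = 43/59
Coupling ω_r² = ω_s¹ ⇒ overall = 128/39 × 43/59 = 5504/2301

5504/2301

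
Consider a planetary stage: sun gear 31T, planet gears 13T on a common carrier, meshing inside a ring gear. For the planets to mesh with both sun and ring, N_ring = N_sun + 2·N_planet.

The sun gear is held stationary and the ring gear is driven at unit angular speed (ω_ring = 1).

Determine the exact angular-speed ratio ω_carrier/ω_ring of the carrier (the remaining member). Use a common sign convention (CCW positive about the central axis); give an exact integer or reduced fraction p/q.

57/88

N_ring = 31 + 2·13 = 57
31(ω_s−ω_c) = −57(ω_r−ω_c),  ω_s=0, ω_r=1
31(0−ω_c) = −57(1−ω_c)  ⇒  88ω_c = 57  ⇒  ω_c = 57/88
ω_c/ω_r = 57/88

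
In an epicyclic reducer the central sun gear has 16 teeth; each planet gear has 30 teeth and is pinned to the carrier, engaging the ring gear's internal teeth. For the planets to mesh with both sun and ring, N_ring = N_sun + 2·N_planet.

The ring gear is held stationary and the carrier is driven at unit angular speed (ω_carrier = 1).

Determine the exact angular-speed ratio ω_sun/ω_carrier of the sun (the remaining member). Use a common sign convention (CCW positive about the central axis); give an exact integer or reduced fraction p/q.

23/4

N_ring = 16 + 2·30 = 76
16(ω_s−ω_c) = −76(ω_r−ω_c),  ω_r=0, ω_c=1
ω_s = 1 − (76/16)(0−1) = 23/4
ω_s/ω_c = 23/4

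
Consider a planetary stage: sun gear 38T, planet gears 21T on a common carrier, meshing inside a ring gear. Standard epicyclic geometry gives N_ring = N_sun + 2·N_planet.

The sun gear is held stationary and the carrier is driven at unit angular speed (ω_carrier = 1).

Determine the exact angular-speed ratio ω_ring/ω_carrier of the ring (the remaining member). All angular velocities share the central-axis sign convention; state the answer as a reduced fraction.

59/40

N_ring = 38 + 2·21 = 80
38(ω_s−ω_c) = −80(ω_r−ω_c),  ω_s=0, ω_c=1
ω_r = 1 − (38/80)(0−1) = 59/40
ω_r/ω_c = 59/40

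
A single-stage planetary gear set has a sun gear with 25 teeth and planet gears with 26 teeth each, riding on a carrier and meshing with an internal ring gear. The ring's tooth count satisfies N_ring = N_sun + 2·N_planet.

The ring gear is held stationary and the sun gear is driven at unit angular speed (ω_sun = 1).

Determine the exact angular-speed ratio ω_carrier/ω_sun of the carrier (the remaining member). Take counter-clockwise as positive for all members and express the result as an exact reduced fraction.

N_ring = 25 + 2·26 = 77
25(ω_s−ω_c) = −77(ω_r−ω_c),  ω_r=0, ω_s=1
25(1−ω_c) = −77(0−ω_c)  ⇒  102ω_c = 25  ⇒  ω_c = 25/102
ω_c/ω_s = 25/102

25/102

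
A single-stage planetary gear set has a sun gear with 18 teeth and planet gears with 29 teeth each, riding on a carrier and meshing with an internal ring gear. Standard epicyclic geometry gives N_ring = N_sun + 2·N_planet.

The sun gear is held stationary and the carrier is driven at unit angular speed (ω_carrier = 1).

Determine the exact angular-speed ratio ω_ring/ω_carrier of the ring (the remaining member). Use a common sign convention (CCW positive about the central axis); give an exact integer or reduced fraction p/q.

N_ring = 18 + 2·29 = 76
18(ω_s−ω_c) = −76(ω_r−ω_c),  ω_s=0, ω_c=1
ω_r = 1 − (18/76)(0−1) = 47/38
ω_r/ω_c = 47/38

47/38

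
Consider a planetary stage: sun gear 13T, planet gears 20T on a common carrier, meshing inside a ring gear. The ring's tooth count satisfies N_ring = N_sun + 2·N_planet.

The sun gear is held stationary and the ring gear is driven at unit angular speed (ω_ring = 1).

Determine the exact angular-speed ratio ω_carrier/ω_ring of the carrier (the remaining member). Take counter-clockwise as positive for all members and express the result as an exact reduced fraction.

N_ring = 13 + 2·20 = 53
13(ω_s−ω_c) = −53(ω_r−ω_c),  ω_s=0, ω_r=1
13(0−ω_c) = −53(1−ω_c)  ⇒  66ω_c = 53  ⇒  ω_c = 53/66
ω_c/ω_r = 53/66

53/66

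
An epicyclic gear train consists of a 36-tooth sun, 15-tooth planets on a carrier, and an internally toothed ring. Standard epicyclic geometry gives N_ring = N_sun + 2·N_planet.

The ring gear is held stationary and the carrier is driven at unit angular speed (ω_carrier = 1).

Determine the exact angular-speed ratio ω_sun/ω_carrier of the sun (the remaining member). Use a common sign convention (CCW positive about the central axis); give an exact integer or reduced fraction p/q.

N_ring = 36 + 2·15 = 66
36(ω_s−ω_c) = −66(ω_r−ω_c),  ω_r=0, ω_c=1
ω_s = 1 − (66/36)(0−1) = 17/6
ω_s/ω_c = 17/6

17/6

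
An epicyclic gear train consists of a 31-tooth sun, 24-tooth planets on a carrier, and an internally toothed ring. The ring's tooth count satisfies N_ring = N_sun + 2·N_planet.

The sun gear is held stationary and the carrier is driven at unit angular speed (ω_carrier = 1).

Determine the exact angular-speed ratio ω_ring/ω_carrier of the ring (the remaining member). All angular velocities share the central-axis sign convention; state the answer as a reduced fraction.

N_ring = 31 + 2·24 = 79
31(ω_s−ω_c) = −79(ω_r−ω_c),  ω_s=0, ω_c=1
ω_r = 1 − (31/79)(0−1) = 110/79
ω_r/ω_c = 110/79

110/79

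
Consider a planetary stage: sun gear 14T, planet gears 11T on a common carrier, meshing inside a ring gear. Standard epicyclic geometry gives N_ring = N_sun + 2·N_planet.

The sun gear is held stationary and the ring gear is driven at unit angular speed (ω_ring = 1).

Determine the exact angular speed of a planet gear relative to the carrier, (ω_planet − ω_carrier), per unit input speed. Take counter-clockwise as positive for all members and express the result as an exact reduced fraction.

252/275

N_ring = 14 + 2·11 = 36
14(ω_s−ω_c) = −36(ω_r−ω_c),  ω_s=0, ω_r=1
14(0−ω_c) = −36(1−ω_c)  ⇒  50ω_c = 36  ⇒  ω_c = 18/25
sun–planet: 14·(0−18/25) = −11·(ω_p−ω_c)  ⇒  ω_p−ω_c = −(14/11)·(-18/25) = 252/275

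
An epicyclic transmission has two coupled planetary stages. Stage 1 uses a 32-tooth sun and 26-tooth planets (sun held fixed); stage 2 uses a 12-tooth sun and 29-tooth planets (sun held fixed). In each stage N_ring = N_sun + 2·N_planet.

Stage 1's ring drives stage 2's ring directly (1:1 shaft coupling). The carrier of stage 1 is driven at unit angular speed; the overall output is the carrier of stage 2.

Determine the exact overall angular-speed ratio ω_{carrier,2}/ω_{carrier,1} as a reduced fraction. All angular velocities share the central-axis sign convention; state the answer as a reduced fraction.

145/123

Stage 1: N_ring = 32 + 2·26 = 84
Stage 1: 32(ω_s−ω_c) = −84(ω_r−ω_c),  ω_s=0, ω_c=1
Stage 1: ω_r = 1 − (32/84)(0−1) = 29/21
  ⇒ ω_r¹/ω_c¹ = 29/21
Stage 2: N_ring = 12 + 2·29 = 70
Stage 2: 12(ω_s−ω_c) = −70(ω_r−ω_c),  ω_s=0, ω_r=1
Stage 2: 12(0−ω_c) = −70(1−ω_c)  ⇒  82ω_c = 70  ⇒  ω_c = 35/41
  ⇒ ω_c²/ω_r² = 35/41
Coupling ω_r² = ω_r¹ ⇒ overall = 29/21 × 35/41 = 145/123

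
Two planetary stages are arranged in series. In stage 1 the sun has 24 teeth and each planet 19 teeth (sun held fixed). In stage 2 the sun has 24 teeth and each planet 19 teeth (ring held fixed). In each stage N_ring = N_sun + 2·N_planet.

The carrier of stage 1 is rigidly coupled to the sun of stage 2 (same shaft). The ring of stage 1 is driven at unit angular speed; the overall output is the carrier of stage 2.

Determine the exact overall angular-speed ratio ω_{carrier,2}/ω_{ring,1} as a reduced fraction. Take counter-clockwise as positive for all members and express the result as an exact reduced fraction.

372/1849

Stage 1: N_ring = 24 + 2·19 = 62
Stage 1: 24(ω_s−ω_c) = −62(ω_r−ω_c),  ω_s=0, ω_r=1
Stage 1: 24(0−ω_c) = −62(1−ω_c)  ⇒  86ω_c = 62  ⇒  ω_c = 31/43
  ⇒ ω_c¹/ω_r¹ = 31/43
Stage 2: N_ring = 24 + 2·19 = 62
Stage 2: 24(ω_s−ω_c) = −62(ω_r−ω_c),  ω_r=0, ω_s=1
Stage 2: 24(1−ω_c) = −62(0−ω_c)  ⇒  86ω_c = 24  ⇒  ω_c = 12/43
  ⇒ ω_c²/ω_s² = 12/43
Coupling ω_s² = ω_c¹ ⇒ overall = 31/43 × 12/43 = 372/1849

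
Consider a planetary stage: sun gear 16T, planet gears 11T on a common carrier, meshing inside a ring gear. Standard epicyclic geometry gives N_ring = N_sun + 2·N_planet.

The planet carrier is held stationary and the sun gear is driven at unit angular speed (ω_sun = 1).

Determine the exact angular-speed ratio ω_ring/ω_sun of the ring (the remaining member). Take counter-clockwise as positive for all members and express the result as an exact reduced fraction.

N_ring = 16 + 2·11 = 38
16(ω_s−ω_c) = −38(ω_r−ω_c),  ω_c=0, ω_s=1
ω_r = 0 − (16/38)(1−0) = -8/19
ω_r/ω_s = -8/19

-8/19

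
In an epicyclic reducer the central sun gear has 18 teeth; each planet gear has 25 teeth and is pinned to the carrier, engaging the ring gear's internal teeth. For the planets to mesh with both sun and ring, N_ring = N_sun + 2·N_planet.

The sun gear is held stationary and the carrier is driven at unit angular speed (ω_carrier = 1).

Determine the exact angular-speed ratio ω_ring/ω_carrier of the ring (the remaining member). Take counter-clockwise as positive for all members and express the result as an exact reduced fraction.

N_ring = 18 + 2·25 = 68
18(ω_s−ω_c) = −68(ω_r−ω_c),  ω_s=0, ω_c=1
ω_r = 1 − (18/68)(0−1) = 43/34
ω_r/ω_c = 43/34

43/34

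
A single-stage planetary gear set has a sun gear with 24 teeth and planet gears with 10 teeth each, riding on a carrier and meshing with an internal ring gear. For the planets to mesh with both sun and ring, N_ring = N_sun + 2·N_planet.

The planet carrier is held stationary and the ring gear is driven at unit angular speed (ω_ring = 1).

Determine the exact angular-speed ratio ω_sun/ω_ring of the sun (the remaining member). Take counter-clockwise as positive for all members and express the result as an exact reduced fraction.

N_ring = 24 + 2·10 = 44
24(ω_s−ω_c) = −44(ω_r−ω_c),  ω_c=0, ω_r=1
ω_s = 0 − (44/24)(1−0) = -11/6
ω_s/ω_r = -11/6

-11/6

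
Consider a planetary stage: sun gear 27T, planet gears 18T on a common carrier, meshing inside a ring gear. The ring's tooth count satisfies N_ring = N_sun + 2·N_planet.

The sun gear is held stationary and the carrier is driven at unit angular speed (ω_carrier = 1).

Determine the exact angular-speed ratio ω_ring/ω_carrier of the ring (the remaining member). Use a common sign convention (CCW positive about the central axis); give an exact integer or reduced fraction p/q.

N_ring = 27 + 2·18 = 63
27(ω_s−ω_c) = −63(ω_r−ω_c),  ω_s=0, ω_c=1
ω_r = 1 − (27/63)(0−1) = 10/7
ω_r/ω_c = 10/7

10/7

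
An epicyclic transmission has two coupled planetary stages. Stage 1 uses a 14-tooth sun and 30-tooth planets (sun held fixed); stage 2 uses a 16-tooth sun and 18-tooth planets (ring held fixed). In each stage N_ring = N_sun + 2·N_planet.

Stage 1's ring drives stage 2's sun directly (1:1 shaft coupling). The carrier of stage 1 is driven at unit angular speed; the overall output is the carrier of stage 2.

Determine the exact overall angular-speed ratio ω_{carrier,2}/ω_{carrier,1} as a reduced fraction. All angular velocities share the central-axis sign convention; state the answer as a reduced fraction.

Stage 1: N_ring = 14 + 2·30 = 74
Stage 1: 14(ω_s−ω_c) = −74(ω_r−ω_c),  ω_s=0, ω_c=1
Stage 1: ω_r = 1 − (14/74)(0−1) = 44/37
  ⇒ ω_r¹/ω_c¹ = 44/37
Stage 2: N_ring = 16 + 2·18 = 52
Stage 2: 16(ω_s−ω_c) = −52(ω_r−ω_c),  ω_r=0, ω_s=1
Stage 2: 16(1−ω_c) = −52(0−ω_c)  ⇒  68ω_c = 16  ⇒  ω_c = 4/17
  ⇒ ω_c²/ω_s² = 4/17
Coupling ω_s² = ω_r¹ ⇒ overall = 44/37 × 4/17 = 176/629

176/629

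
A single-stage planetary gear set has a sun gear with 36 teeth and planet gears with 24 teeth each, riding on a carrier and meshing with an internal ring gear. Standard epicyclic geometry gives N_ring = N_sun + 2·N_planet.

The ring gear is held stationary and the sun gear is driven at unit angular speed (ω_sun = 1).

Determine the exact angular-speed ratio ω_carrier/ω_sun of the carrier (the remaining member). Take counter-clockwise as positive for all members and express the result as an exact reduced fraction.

3/10

N_ring = 36 + 2·24 = 84
36(ω_s−ω_c) = −84(ω_r−ω_c),  ω_r=0, ω_s=1
36(1−ω_c) = −84(0−ω_c)  ⇒  120ω_c = 36  ⇒  ω_c = 3/10
ω_c/ω_s = 3/10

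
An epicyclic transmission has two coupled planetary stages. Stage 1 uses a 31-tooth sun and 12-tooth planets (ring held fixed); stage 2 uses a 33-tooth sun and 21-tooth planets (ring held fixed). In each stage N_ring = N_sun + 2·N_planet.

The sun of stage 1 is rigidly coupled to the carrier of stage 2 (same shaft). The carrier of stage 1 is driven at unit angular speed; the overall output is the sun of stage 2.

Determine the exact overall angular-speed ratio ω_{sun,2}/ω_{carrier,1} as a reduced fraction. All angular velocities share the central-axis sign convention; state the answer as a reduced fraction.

Stage 1: N_ring = 31 + 2·12 = 55
Stage 1: 31(ω_s−ω_c) = −55(ω_r−ω_c),  ω_r=0, ω_c=1
Stage 1: ω_s = 1 − (55/31)(0−1) = 86/31
  ⇒ ω_s¹/ω_c¹ = 86/31
Stage 2: N_ring = 33 + 2·21 = 75
Stage 2: 33(ω_s−ω_c) = −75(ω_r−ω_c),  ω_r=0, ω_c=1
Stage 2: ω_s = 1 − (75/33)(0−1) = 36/11
  ⇒ ω_s²/ω_c² = 36/11
Coupling ω_c² = ω_s¹ ⇒ overall = 86/31 × 36/11 = 3096/341

3096/341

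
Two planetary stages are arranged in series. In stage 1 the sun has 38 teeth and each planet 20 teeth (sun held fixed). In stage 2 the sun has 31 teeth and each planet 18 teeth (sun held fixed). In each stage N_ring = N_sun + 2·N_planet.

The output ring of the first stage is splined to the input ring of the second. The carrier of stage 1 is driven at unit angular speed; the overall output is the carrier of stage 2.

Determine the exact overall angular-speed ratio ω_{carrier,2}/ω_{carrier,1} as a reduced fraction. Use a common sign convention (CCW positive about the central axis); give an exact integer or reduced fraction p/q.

Stage 1: N_ring = 38 + 2·20 = 78
Stage 1: 38(ω_s−ω_c) = −78(ω_r−ω_c),  ω_s=0, ω_c=1
Stage 1: ω_r = 1 − (38/78)(0−1) = 58/39
  ⇒ ω_r¹/ω_c¹ = 58/39
Stage 2: N_ring = 31 + 2·18 = 67
Stage 2: 31(ω_s−ω_c) = −67(ω_r−ω_c),  ω_s=0, ω_r=1
Stage 2: 31(0−ω_c) = −67(1−ω_c)  ⇒  98ω_c = 67  ⇒  ω_c = 67/98
  ⇒ ω_c²/ω_r² = 67/98
Coupling ω_r² = ω_r¹ ⇒ overall = 58/39 × 67/98 = 1943/1911

1943/1911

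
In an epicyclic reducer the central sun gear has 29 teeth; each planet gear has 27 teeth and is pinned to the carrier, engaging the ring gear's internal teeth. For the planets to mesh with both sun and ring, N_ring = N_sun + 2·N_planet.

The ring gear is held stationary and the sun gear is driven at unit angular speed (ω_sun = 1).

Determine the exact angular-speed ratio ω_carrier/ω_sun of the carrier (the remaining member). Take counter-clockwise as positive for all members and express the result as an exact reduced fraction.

29/112

N_ring = 29 + 2·27 = 83
29(ω_s−ω_c) = −83(ω_r−ω_c),  ω_r=0, ω_s=1
29(1−ω_c) = −83(0−ω_c)  ⇒  112ω_c = 29  ⇒  ω_c = 29/112
ω_c/ω_s = 29/112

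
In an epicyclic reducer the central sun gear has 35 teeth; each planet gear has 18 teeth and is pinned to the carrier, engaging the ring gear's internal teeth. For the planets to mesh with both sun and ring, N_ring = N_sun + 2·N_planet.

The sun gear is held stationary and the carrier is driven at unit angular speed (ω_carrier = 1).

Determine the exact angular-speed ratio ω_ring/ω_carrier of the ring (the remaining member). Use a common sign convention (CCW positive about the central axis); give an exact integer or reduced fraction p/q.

106/71

N_ring = 35 + 2·18 = 71
35(ω_s−ω_c) = −71(ω_r−ω_c),  ω_s=0, ω_c=1
ω_r = 1 − (35/71)(0−1) = 106/71
ω_r/ω_c = 106/71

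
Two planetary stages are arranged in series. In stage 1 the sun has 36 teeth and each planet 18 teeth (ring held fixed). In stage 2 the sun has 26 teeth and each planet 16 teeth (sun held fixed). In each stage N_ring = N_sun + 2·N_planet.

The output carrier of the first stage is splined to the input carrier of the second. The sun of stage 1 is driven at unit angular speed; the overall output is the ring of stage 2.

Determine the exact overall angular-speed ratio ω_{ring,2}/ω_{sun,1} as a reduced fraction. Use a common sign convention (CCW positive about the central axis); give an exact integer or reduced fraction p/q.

14/29

Stage 1: N_ring = 36 + 2·18 = 72
Stage 1: 36(ω_s−ω_c) = −72(ω_r−ω_c),  ω_r=0, ω_s=1
Stage 1: 36(1−ω_c) = −72(0−ω_c)  ⇒  108ω_c = 36  ⇒  ω_c = 1/3
  ⇒ ω_c¹/ω_s¹ = 1/3
Stage 2: N_ring = 26 + 2·16 = 58
Stage 2: 26(ω_s−ω_c) = −58(ω_r−ω_c),  ω_s=0, ω_c=1
Stage 2: ω_r = 1 − (26/58)(0−1) = 42/29
  ⇒ ω_r²/ω_c² = 42/29
Coupling ω_c² = ω_c¹ ⇒ overall = 1/3 × 42/29 = 14/29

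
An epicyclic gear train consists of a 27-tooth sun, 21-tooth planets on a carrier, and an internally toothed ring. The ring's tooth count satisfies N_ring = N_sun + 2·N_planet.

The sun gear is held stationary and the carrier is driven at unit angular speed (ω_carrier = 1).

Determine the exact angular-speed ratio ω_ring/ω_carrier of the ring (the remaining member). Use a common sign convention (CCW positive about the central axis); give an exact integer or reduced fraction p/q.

32/23

N_ring = 27 + 2·21 = 69
27(ω_s−ω_c) = −69(ω_r−ω_c),  ω_s=0, ω_c=1
ω_r = 1 − (27/69)(0−1) = 32/23
ω_r/ω_c = 32/23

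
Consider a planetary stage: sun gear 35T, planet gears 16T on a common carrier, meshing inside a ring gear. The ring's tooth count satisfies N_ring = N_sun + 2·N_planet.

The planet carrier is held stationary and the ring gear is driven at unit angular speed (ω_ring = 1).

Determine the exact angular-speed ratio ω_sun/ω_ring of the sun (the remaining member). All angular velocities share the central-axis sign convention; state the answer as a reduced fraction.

-67/35

N_ring = 35 + 2·16 = 67
35(ω_s−ω_c) = −67(ω_r−ω_c),  ω_c=0, ω_r=1
ω_s = 0 − (67/35)(1−0) = -67/35
ω_s/ω_r = -67/35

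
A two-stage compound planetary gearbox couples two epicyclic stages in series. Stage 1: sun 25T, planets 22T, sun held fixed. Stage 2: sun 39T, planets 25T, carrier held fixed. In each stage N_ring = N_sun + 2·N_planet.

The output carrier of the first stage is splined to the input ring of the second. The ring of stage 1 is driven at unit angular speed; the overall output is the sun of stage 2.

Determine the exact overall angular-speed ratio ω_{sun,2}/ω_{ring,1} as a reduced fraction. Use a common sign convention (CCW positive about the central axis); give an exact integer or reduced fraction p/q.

Stage 1: N_ring = 25 + 2·22 = 69
Stage 1: 25(ω_s−ω_c) = −69(ω_r−ω_c),  ω_s=0, ω_r=1
Stage 1: 25(0−ω_c) = −69(1−ω_c)  ⇒  94ω_c = 69  ⇒  ω_c = 69/94
  ⇒ ω_c¹/ω_r¹ = 69/94
Stage 2: N_ring = 39 + 2·25 = 89
Stage 2: 39(ω_s−ω_c) = −89(ω_r−ω_c),  ω_c=0, ω_r=1
Stage 2: ω_s = 0 − (89/39)(1−0) = -89/39
  ⇒ ω_s²/ω_r² = -89/39
Coupling ω_r² = ω_c¹ ⇒ overall = 69/94 × -89/39 = -2047/1222

-2047/1222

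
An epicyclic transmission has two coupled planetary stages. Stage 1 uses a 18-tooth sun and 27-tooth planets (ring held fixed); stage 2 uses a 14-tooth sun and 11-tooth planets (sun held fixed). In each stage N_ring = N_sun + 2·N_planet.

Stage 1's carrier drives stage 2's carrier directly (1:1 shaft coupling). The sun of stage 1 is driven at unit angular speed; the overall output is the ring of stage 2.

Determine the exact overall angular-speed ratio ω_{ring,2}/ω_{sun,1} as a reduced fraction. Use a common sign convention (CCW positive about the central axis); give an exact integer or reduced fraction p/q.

5/18

Stage 1: N_ring = 18 + 2·27 = 72
Stage 1: 18(ω_s−ω_c) = −72(ω_r−ω_c),  ω_r=0, ω_s=1
Stage 1: 18(1−ω_c) = −72(0−ω_c)  ⇒  90ω_c = 18  ⇒  ω_c = 1/5
  ⇒ ω_c¹/ω_s¹ = 1/5
Stage 2: N_ring = 14 + 2·11 = 36
Stage 2: 14(ω_s−ω_c) = −36(ω_r−ω_c),  ω_s=0, ω_c=1
Stage 2: ω_r = 1 − (14/36)(0−1) = 25/18
  ⇒ ω_r²/ω_c² = 25/18
Coupling ω_c² = ω_c¹ ⇒ overall = 1/5 × 25/18 = 5/18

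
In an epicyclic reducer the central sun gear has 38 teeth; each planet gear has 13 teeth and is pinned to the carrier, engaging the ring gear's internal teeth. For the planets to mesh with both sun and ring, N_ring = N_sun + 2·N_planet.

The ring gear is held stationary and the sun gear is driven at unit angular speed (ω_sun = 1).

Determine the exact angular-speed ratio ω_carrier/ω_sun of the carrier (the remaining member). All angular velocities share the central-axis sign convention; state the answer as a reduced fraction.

N_ring = 38 + 2·13 = 64
38(ω_s−ω_c) = −64(ω_r−ω_c),  ω_r=0, ω_s=1
38(1−ω_c) = −64(0−ω_c)  ⇒  102ω_c = 38  ⇒  ω_c = 19/51
ω_c/ω_s = 19/51

19/51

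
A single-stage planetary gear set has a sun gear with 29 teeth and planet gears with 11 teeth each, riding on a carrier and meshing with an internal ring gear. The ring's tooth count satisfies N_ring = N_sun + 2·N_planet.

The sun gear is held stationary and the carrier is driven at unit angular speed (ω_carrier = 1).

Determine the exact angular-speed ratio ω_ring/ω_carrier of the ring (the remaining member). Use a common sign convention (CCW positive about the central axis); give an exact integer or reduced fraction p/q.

N_ring = 29 + 2·11 = 51
29(ω_s−ω_c) = −51(ω_r−ω_c),  ω_s=0, ω_c=1
ω_r = 1 − (29/51)(0−1) = 80/51
ω_r/ω_c = 80/51

80/51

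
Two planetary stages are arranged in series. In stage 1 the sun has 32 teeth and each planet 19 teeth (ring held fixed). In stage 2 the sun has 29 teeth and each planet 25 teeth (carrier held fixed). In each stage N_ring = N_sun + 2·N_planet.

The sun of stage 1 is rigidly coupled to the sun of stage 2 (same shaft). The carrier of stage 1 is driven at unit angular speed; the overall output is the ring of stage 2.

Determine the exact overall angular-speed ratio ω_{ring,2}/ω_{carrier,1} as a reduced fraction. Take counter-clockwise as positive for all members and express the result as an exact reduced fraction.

Stage 1: N_ring = 32 + 2·19 = 70
Stage 1: 32(ω_s−ω_c) = −70(ω_r−ω_c),  ω_r=0, ω_c=1
Stage 1: ω_s = 1 − (70/32)(0−1) = 51/16
  ⇒ ω_s¹/ω_c¹ = 51/16
Stage 2: N_ring = 29 + 2·25 = 79
Stage 2: 29(ω_s−ω_c) = −79(ω_r−ω_c),  ω_c=0, ω_s=1
Stage 2: ω_r = 0 − (29/79)(1−0) = -29/79
  ⇒ ω_r²/ω_s² = -29/79
Coupling ω_s² = ω_s¹ ⇒ overall = 51/16 × -29/79 = -1479/1264

-1479/1264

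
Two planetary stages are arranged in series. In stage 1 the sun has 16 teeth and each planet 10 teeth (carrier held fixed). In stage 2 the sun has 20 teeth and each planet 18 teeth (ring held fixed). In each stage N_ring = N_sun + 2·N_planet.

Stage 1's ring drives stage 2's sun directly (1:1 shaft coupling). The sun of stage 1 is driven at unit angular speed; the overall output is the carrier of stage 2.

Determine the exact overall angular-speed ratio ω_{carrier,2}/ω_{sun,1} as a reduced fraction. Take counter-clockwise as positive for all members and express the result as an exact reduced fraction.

Stage 1: N_ring = 16 + 2·10 = 36
Stage 1: 16(ω_s−ω_c) = −36(ω_r−ω_c),  ω_c=0, ω_s=1
Stage 1: ω_r = 0 − (16/36)(1−0) = -4/9
  ⇒ ω_r¹/ω_s¹ = -4/9
Stage 2: N_ring = 20 + 2·18 = 56
Stage 2: 20(ω_s−ω_c) = −56(ω_r−ω_c),  ω_r=0, ω_s=1
Stage 2: 20(1−ω_c) = −56(0−ω_c)  ⇒  76ω_c = 20  ⇒  ω_c = 5/19
  ⇒ ω_c²/ω_s² = 5/19
Coupling ω_s² = ω_r¹ ⇒ overall = -4/9 × 5/19 = -20/171

-20/171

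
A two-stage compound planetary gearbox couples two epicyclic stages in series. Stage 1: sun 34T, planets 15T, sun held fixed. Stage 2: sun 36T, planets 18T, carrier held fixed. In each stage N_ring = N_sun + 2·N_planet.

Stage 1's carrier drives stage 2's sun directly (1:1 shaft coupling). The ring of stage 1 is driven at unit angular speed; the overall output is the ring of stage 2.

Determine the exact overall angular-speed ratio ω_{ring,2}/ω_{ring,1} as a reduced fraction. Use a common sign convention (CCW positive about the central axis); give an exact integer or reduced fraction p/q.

-16/49

Stage 1: N_ring = 34 + 2·15 = 64
Stage 1: 34(ω_s−ω_c) = −64(ω_r−ω_c),  ω_s=0, ω_r=1
Stage 1: 34(0−ω_c) = −64(1−ω_c)  ⇒  98ω_c = 64  ⇒  ω_c = 32/49
  ⇒ ω_c¹/ω_r¹ = 32/49
Stage 2: N_ring = 36 + 2·18 = 72
Stage 2: 36(ω_s−ω_c) = −72(ω_r−ω_c),  ω_c=0, ω_s=1
Stage 2: ω_r = 0 − (36/72)(1−0) = -1/2
  ⇒ ω_r²/ω_s² = -1/2
Coupling ω_s² = ω_c¹ ⇒ overall = 32/49 × -1/2 = -16/49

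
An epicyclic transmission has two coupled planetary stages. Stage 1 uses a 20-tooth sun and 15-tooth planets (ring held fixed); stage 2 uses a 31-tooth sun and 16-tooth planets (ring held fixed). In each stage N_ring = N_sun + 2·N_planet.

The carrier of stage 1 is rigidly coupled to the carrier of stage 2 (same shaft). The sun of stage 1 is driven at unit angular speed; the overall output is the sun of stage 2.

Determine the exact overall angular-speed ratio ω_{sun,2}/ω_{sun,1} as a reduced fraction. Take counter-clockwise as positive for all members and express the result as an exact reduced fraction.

188/217

Stage 1: N_ring = 20 + 2·15 = 50
Stage 1: 20(ω_s−ω_c) = −50(ω_r−ω_c),  ω_r=0, ω_s=1
Stage 1: 20(1−ω_c) = −50(0−ω_c)  ⇒  70ω_c = 20  ⇒  ω_c = 2/7
  ⇒ ω_c¹/ω_s¹ = 2/7
Stage 2: N_ring = 31 + 2·16 = 63
Stage 2: 31(ω_s−ω_c) = −63(ω_r−ω_c),  ω_r=0, ω_c=1
Stage 2: ω_s = 1 − (63/31)(0−1) = 94/31
  ⇒ ω_s²/ω_c² = 94/31
Coupling ω_c² = ω_c¹ ⇒ overall = 2/7 × 94/31 = 188/217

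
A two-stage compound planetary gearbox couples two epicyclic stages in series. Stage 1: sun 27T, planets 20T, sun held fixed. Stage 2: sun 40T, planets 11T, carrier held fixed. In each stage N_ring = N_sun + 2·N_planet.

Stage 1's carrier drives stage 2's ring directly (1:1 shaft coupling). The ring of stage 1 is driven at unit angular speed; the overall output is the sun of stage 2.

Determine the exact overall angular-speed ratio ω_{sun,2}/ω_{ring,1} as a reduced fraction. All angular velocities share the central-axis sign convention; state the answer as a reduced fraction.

Stage 1: N_ring = 27 + 2·20 = 67
Stage 1: 27(ω_s−ω_c) = −67(ω_r−ω_c),  ω_s=0, ω_r=1
Stage 1: 27(0−ω_c) = −67(1−ω_c)  ⇒  94ω_c = 67  ⇒  ω_c = 67/94
  ⇒ ω_c¹/ω_r¹ = 67/94
Stage 2: N_ring = 40 + 2·11 = 62
Stage 2: 40(ω_s−ω_c) = −62(ω_r−ω_c),  ω_c=0, ω_r=1
Stage 2: ω_s = 0 − (62/40)(1−0) = -31/20
  ⇒ ω_s²/ω_r² = -31/20
Coupling ω_r² = ω_c¹ ⇒ overall = 67/94 × -31/20 = -2077/1880

-2077/1880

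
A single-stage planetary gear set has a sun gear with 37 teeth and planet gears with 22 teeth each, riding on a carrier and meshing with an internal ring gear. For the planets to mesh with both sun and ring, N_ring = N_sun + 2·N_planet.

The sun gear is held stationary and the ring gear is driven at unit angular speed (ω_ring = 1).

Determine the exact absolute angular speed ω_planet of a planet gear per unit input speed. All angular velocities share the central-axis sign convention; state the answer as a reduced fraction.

N_ring = 37 + 2·22 = 81
37(ω_s−ω_c) = −81(ω_r−ω_c),  ω_s=0, ω_r=1
37(0−ω_c) = −81(1−ω_c)  ⇒  118ω_c = 81  ⇒  ω_c = 81/118
sun–planet: 37·(0−81/118) = −22·(ω_p−ω_c)  ⇒  ω_p−ω_c = −(37/22)·(-81/118) = 2997/2596
ω_p = 81/118 + 2997/2596 = 81/44

81/44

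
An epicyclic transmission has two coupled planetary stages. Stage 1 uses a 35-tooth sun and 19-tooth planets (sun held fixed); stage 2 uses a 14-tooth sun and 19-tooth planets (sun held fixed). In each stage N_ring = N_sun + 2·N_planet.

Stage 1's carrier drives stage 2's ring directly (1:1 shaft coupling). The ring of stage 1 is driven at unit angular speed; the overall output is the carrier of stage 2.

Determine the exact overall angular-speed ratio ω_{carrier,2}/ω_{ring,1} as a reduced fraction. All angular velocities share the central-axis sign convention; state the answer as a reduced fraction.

949/1782

Stage 1: N_ring = 35 + 2·19 = 73
Stage 1: 35(ω_s−ω_c) = −73(ω_r−ω_c),  ω_s=0, ω_r=1
Stage 1: 35(0−ω_c) = −73(1−ω_c)  ⇒  108ω_c = 73  ⇒  ω_c = 73/108
  ⇒ ω_c¹/ω_r¹ = 73/108
Stage 2: N_ring = 14 + 2·19 = 52
Stage 2: 14(ω_s−ω_c) = −52(ω_r−ω_c),  ω_s=0, ω_r=1
Stage 2: 14(0−ω_c) = −52(1−ω_c)  ⇒  66ω_c = 52  ⇒  ω_c = 26/33
  ⇒ ω_c²/ω_r² = 26/33
Coupling ω_r² = ω_c¹ ⇒ overall = 73/108 × 26/33 = 949/1782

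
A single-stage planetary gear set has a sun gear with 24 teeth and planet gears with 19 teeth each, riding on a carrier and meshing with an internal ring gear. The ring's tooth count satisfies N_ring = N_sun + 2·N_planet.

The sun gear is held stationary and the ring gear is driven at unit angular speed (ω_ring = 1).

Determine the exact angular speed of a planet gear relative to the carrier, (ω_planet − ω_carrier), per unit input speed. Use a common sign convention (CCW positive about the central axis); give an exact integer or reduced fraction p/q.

N_ring = 24 + 2·19 = 62
24(ω_s−ω_c) = −62(ω_r−ω_c),  ω_s=0, ω_r=1
24(0−ω_c) = −62(1−ω_c)  ⇒  86ω_c = 62  ⇒  ω_c = 31/43
sun–planet: 24·(0−31/43) = −19·(ω_p−ω_c)  ⇒  ω_p−ω_c = −(24/19)·(-31/43) = 744/817

744/817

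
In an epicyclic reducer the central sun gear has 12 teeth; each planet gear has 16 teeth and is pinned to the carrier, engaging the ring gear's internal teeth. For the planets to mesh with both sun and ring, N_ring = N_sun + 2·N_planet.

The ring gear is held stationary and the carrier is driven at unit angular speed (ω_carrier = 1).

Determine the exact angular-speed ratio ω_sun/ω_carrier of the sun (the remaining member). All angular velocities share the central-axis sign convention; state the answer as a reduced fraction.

N_ring = 12 + 2·16 = 44
12(ω_s−ω_c) = −44(ω_r−ω_c),  ω_r=0, ω_c=1
ω_s = 1 − (44/12)(0−1) = 14/3
ω_s/ω_c = 14/3

14/3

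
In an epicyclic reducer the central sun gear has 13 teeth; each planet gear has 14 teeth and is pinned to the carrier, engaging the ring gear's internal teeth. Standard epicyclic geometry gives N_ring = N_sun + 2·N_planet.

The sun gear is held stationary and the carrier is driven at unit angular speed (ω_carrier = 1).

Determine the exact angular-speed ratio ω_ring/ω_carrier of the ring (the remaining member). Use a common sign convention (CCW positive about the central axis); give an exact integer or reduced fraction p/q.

54/41

N_ring = 13 + 2·14 = 41
13(ω_s−ω_c) = −41(ω_r−ω_c),  ω_s=0, ω_c=1
ω_r = 1 − (13/41)(0−1) = 54/41
ω_r/ω_c = 54/41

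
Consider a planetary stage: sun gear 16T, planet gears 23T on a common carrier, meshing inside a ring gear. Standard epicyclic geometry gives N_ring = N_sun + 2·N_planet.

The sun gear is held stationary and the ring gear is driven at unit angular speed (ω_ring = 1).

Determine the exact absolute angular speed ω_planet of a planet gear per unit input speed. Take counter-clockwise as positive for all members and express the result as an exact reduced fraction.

31/23

N_ring = 16 + 2·23 = 62
16(ω_s−ω_c) = −62(ω_r−ω_c),  ω_s=0, ω_r=1
16(0−ω_c) = −62(1−ω_c)  ⇒  78ω_c = 62  ⇒  ω_c = 31/39
sun–planet: 16·(0−31/39) = −23·(ω_p−ω_c)  ⇒  ω_p−ω_c = −(16/23)·(-31/39) = 496/897
ω_p = 31/39 + 496/897 = 31/23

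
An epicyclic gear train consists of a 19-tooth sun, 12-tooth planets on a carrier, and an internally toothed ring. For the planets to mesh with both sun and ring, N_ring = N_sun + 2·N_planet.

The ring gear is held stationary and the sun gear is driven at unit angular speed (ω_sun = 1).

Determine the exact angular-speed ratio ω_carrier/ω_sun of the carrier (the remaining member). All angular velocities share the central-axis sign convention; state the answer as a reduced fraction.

19/62

N_ring = 19 + 2·12 = 43
19(ω_s−ω_c) = −43(ω_r−ω_c),  ω_r=0, ω_s=1
19(1−ω_c) = −43(0−ω_c)  ⇒  62ω_c = 19  ⇒  ω_c = 19/62
ω_c/ω_s = 19/62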